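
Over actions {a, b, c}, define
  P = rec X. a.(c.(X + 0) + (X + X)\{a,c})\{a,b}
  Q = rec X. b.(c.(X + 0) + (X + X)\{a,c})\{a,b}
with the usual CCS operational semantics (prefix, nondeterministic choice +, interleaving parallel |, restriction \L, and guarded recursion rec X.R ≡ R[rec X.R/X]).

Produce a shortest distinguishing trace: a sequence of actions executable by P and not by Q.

a

Reachable graph of P (3 states):
  u0 = rec X. a.(c.(X + 0) + (X + X)\{a,c})\{a,b} has moves —a→ u1
  u1 = (c.((rec X. a.(c.(X + 0) + (X + X)\{a,c})\{a,b}) + 0) + ((rec X. a.(c.(X + 0) + (X + X)\{a,c})\{a,b}) + (rec X. a.(c.(X + 0) + (X + X)\{a,c})\{a,b}))\{a,c})\{a,b} has moves —c→ u2
  u2 = ((rec X. a.(c.(X + 0) + (X + X)\{a,c})\{a,b}) + 0)\{a,b} has moves ·
Reachable graph of Q (3 states):
  v0 = rec X. b.(c.(X + 0) + (X + X)\{a,c})\{a,b} has moves —b→ v1
  v1 = (c.((rec X. b.(c.(X + 0) + (X + X)\{a,c})\{a,b}) + 0) + ((rec X. b.(c.(X + 0) + (X + X)\{a,c})\{a,b}) + (rec X. b.(c.(X + 0) + (X + X)\{a,c})\{a,b}))\{a,c})\{a,b} has moves —c→ v2
  v2 = ((rec X. b.(c.(X + 0) + (X + X)\{a,c})\{a,b}) + 0)\{a,b} has moves ·
Trace ⟨a⟩ through P, begin at {u0}:
  after a @ step 1: {u1}
  — P admits the full trace.
Trace ⟨a⟩ through Q, begin at {v0}:
  after a @ step 1: ∅ (Q stuck)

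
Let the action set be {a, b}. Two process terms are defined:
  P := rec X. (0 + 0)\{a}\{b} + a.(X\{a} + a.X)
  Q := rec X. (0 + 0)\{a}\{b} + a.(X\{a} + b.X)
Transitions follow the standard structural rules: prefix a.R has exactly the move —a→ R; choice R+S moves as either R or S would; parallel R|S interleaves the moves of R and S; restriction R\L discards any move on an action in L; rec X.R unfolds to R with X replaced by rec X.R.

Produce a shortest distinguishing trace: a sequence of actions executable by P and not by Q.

LTS(P): 2 reachable states
  s0 = rec X. (0 + 0)\{a}\{b} + a.(X\{a} + a.X) → ··a··> s1
  s1 = (rec X. (0 + 0)\{a}\{b} + a.(X\{a} + a.X))\{a} + a.(rec X. (0 + 0)\{a}\{b} + a.(X\{a} + a.X)) → ··a··> s0
LTS(Q): 2 reachable states
  t0 = rec X. (0 + 0)\{a}\{b} + a.(X\{a} + b.X) → ··a··> t1
  t1 = (rec X. (0 + 0)\{a}\{b} + a.(X\{a} + b.X))\{a} + b.(rec X. (0 + 0)\{a}\{b} + a.(X\{a} + b.X)) → ··b··> t0
Trace ⟨aa⟩ through P, begin at {s0}:
  [1] a ⇒ {s1}
  [2] a ⇒ {s0}
  — P admits the full trace.
Trace ⟨aa⟩ through Q, begin at {t0}:
  [1] a ⇒ {t1}
  [2] a ⇒ no successor for Q

aa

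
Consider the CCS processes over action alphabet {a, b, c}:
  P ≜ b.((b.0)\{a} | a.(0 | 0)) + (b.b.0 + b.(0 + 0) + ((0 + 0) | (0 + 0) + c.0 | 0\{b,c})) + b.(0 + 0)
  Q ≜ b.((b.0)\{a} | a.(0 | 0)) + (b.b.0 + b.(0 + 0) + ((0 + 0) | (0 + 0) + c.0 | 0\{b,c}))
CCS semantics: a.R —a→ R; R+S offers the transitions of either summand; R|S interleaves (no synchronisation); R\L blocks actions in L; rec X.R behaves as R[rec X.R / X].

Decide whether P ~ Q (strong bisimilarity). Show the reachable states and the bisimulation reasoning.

P's transition system — 9 states:
  p0 = b.((b.0)\{a} | a.(0 | 0)) + (b.b.0 + b.(0 + 0) + ((0 + 0) | (0 + 0) + c.0 | 0\{b,c})) + b.(0 + 0) ⊢ ··b··> p1, ··b··> p2, ··b··> p3, ··c··> p4
  p1 = (b.0)\{a} | a.(0 | 0) ⊢ ··a··> p5, ··b··> p6
  p2 = 0 + 0 ⊢ deadlocked
  p3 = b.0 ⊢ ··b··> p7
  p4 = 0 | 0\{b,c} ⊢ deadlocked
  p5 = (b.0)\{a} | (0 | 0) ⊢ ··b··> p8
  p6 = 0\{a} | a.(0 | 0) ⊢ ··a··> p8
  p7 = 0 ⊢ deadlocked
  p8 = 0\{a} | (0 | 0) ⊢ deadlocked
Q's transition system — 9 states:
  q0 = b.((b.0)\{a} | a.(0 | 0)) + (b.b.0 + b.(0 + 0) + ((0 + 0) | (0 + 0) + c.0 | 0\{b,c})) ⊢ ··b··> q1, ··b··> q2, ··b··> q3, ··c··> q4
  q1 = (b.0)\{a} | a.(0 | 0) ⊢ ··a··> q5, ··b··> q6
  q2 = 0 + 0 ⊢ deadlocked
  q3 = b.0 ⊢ ··b··> q7
  q4 = 0 | 0\{b,c} ⊢ deadlocked
  q5 = (b.0)\{a} | (0 | 0) ⊢ ··b··> q8
  q6 = 0\{a} | a.(0 | 0) ⊢ ··a··> q8
  q7 = 0 ⊢ deadlocked
  q8 = 0\{a} | (0 | 0) ⊢ deadlocked
Partition-refinement fixed point:
  B0 = {p0, q0}
  B1 = {p1, q1}
  B2 = {p3, p5, q3, q5}
  B3 = {p2, p4, p7, p8, q2, q4, q7, q8}
  B4 = {p6, q6}
p0 ∈ B0, q0 ∈ B0 → same block

YES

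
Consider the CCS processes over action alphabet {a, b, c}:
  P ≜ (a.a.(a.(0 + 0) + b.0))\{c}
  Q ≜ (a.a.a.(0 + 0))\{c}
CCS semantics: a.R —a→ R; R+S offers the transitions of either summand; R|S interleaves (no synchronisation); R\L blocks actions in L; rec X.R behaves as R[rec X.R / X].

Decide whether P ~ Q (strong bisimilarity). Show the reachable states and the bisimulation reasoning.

P ≁ Q

LTS(P): 5 reachable states
  u0 = (a.a.(a.(0 + 0) + b.0))\{c} ⊢ -a-> u1
  u1 = (a.(a.(0 + 0) + b.0))\{c} ⊢ -a-> u2
  u2 = (a.(0 + 0) + b.0)\{c} ⊢ -a-> u3, -b-> u4
  u3 = (0 + 0)\{c} ⊢ deadlocked
  u4 = 0\{c} ⊢ deadlocked
LTS(Q): 4 reachable states
  v0 = (a.a.a.(0 + 0))\{c} ⊢ -a-> v1
  v1 = (a.a.(0 + 0))\{c} ⊢ -a-> v2
  v2 = (a.(0 + 0))\{c} ⊢ -a-> v3
  v3 = (0 + 0)\{c} ⊢ deadlocked
Coarsest stable partition (strong bisimilarity classes):
  B0 = {u0}
  B1 = {u1}
  B2 = {u2}
  B3 = {u3, u4, v3}
  B4 = {v0}
  B5 = {v1}
  B6 = {v2}
u0 ∈ B0, v0 ∈ B4 → different blocks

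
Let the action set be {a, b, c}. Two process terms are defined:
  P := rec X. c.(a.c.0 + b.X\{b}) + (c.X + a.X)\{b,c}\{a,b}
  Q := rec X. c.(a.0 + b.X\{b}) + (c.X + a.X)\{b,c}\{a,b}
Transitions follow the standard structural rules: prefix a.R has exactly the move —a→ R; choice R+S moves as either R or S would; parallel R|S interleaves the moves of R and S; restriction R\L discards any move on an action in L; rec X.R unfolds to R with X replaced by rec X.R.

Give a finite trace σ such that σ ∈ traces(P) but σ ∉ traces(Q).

LTS(P): 8 reachable states
  u0 = rec X. c.(a.c.0 + b.X\{b}) + (c.X + a.X)\{b,c}\{a,b} has moves ··c··> u1
  u1 = a.c.0 + b.(rec X. c.(a.c.0 + b.X\{b}) + (c.X + a.X)\{b,c}\{a,b})\{b} has moves ··a··> u2, ··b··> u3
  u2 = c.0 has moves ··c··> u4
  u3 = (rec X. c.(a.c.0 + b.X\{b}) + (c.X + a.X)\{b,c}\{a,b})\{b} has moves ··c··> u5
  u4 = 0 has moves deadlocked
  u5 = (a.c.0 + b.(rec X. c.(a.c.0 + b.X\{b}) + (c.X + a.X)\{b,c}\{a,b})\{b})\{b} has moves ··a··> u6
  u6 = (c.0)\{b} has moves ··c··> u7
  u7 = 0\{b} has moves deadlocked
LTS(Q): 6 reachable states
  v0 = rec X. c.(a.0 + b.X\{b}) + (c.X + a.X)\{b,c}\{a,b} has moves ··c··> v1
  v1 = a.0 + b.(rec X. c.(a.0 + b.X\{b}) + (c.X + a.X)\{b,c}\{a,b})\{b} has moves ··a··> v2, ··b··> v3
  v2 = 0 has moves deadlocked
  v3 = (rec X. c.(a.0 + b.X\{b}) + (c.X + a.X)\{b,c}\{a,b})\{b} has moves ··c··> v4
  v4 = (a.0 + b.(rec X. c.(a.0 + b.X\{b}) + (c.X + a.X)\{b,c}\{a,b})\{b})\{b} has moves ··a··> v5
  v5 = 0\{b} has moves deadlocked
Trace ⟨cac⟩ through P, begin at {u0}:
  step 1 (c): {u1}
  step 2 (a): {u2}
  step 3 (c): {u4}
  P completes σ.
Trace ⟨cac⟩ through Q, begin at {v0}:
  step 1 (c): {v1}
  step 2 (a): {v2}
  step 3 (c): ∅  — Q cannot continue

cac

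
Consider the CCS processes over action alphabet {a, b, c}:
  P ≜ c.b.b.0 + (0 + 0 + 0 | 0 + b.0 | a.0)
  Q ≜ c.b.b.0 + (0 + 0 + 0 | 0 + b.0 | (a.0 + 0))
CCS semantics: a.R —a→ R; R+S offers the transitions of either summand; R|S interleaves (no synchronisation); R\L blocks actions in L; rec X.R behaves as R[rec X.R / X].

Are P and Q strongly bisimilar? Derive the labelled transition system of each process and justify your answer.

P's transition system — 7 states:
  u0 = c.b.b.0 + (0 + 0 + 0 | 0 + b.0 | a.0) has moves ··a··> u1, ··b··> u2, ··c··> u3
  u1 = b.0 | 0 has moves ··b··> u4
  u2 = 0 | a.0 has moves ··a··> u4
  u3 = b.b.0 has moves ··b··> u5
  u4 = 0 | 0 has moves ·
  u5 = b.0 has moves ··b··> u6
  u6 = 0 has moves ·
Q's transition system — 7 states:
  v0 = c.b.b.0 + (0 + 0 + 0 | 0 + b.0 | (a.0 + 0)) has moves ··a··> v1, ··b··> v2, ··c··> v3
  v1 = b.0 | 0 has moves ··b··> v4
  v2 = 0 | (a.0 + 0) has moves ··a··> v4
  v3 = b.b.0 has moves ··b··> v5
  v4 = 0 | 0 has moves ·
  v5 = b.0 has moves ··b··> v6
  v6 = 0 has moves ·
Bisimilarity quotient blocks:
  B0 = {u0, v0}
  B1 = {u3, v3}
  B2 = {u1, u5, v1, v5}
  B3 = {u4, u6, v4, v6}
  B4 = {u2, v2}
u0 ∈ B0, v0 ∈ B0 → same block

bisimilar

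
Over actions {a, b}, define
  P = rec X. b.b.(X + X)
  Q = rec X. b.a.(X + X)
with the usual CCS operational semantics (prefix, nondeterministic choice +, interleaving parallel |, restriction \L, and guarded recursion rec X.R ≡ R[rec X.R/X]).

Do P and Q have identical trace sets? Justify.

trace-distinct — witness ⟨bb⟩

P's transition system — 3 states:
  m0 = rec X. b.b.(X + X) :: =b=> m1
  m1 = b.((rec X. b.b.(X + X)) + (rec X. b.b.(X + X))) :: =b=> m2
  m2 = (rec X. b.b.(X + X)) + (rec X. b.b.(X + X)) :: =b=> m1
Q's transition system — 3 states:
  n0 = rec X. b.a.(X + X) :: =b=> n1
  n1 = a.((rec X. b.a.(X + X)) + (rec X. b.a.(X + X))) :: =a=> n2
  n2 = (rec X. b.a.(X + X)) + (rec X. b.a.(X + X)) :: =b=> n1
Trace ⟨bb⟩ through P, begin at {m0}:
  [1] b ⇒ {m1}
  [2] b ⇒ {m2}
  ✓ P
Trace ⟨bb⟩ through Q, begin at {n0}:
  [1] b ⇒ {n1}
  [2] b ⇒ ∅ (Q stuck)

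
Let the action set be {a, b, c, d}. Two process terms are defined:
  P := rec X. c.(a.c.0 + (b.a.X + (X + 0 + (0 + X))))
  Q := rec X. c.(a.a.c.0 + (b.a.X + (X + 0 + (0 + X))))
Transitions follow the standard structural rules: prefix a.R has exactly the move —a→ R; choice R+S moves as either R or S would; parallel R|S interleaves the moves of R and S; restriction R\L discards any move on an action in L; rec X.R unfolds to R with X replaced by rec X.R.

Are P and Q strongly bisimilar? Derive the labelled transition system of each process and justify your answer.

P's transition system — 5 states:
  p0 = rec X. c.(a.c.0 + (b.a.X + (X + 0 + (0 + X)))) ⊢ --c--▸ p1
  p1 = a.c.0 + (b.a.(rec X. c.(a.c.0 + (b.a.X + (X + 0 + (0 + X))))) + ((rec X. c.(a.c.0 + (b.a.X + (X + 0 + (0 + X))))) + 0 + (0 + (rec X. c.(a.c.0 + (b.a.X + (X + 0 + (0 + X)))))))) ⊢ --a--▸ p2, --b--▸ p3, --c--▸ p1
  p2 = c.0 ⊢ --c--▸ p4
  p3 = a.(rec X. c.(a.c.0 + (b.a.X + (X + 0 + (0 + X))))) ⊢ --a--▸ p0
  p4 = 0 ⊢ deadlocked
Q's transition system — 6 states:
  q0 = rec X. c.(a.a.c.0 + (b.a.X + (X + 0 + (0 + X)))) ⊢ --c--▸ q1
  q1 = a.a.c.0 + (b.a.(rec X. c.(a.a.c.0 + (b.a.X + (X + 0 + (0 + X))))) + ((rec X. c.(a.a.c.0 + (b.a.X + (X + 0 + (0 + X))))) + 0 + (0 + (rec X. c.(a.a.c.0 + (b.a.X + (X + 0 + (0 + X)))))))) ⊢ --a--▸ q2, --b--▸ q3, --c--▸ q1
  q2 = a.c.0 ⊢ --a--▸ q4
  q3 = a.(rec X. c.(a.a.c.0 + (b.a.X + (X + 0 + (0 + X))))) ⊢ --a--▸ q0
  q4 = c.0 ⊢ --c--▸ q5
  q5 = 0 ⊢ deadlocked
Coarsest stable partition (strong bisimilarity classes):
  B0 = {p0}
  B1 = {p1}
  B2 = {p3}
  B3 = {p2, q4}
  B4 = {p4, q5}
  B5 = {q0}
  B6 = {q1}
  B7 = {q2}
  B8 = {q3}
p0 ∈ B0, q0 ∈ B5 → different blocks

NO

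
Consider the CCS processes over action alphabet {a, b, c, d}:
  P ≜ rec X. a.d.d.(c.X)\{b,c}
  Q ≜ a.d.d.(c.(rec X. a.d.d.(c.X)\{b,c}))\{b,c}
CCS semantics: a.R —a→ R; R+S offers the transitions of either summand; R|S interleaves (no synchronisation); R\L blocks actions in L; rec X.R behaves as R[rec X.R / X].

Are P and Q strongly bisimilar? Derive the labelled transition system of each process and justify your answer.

Reachable graph of P (4 states):
  u0 = rec X. a.d.d.(c.X)\{b,c} ⊢ -a-> u1
  u1 = d.d.(c.(rec X. a.d.d.(c.X)\{b,c}))\{b,c} ⊢ -d-> u2
  u2 = d.(c.(rec X. a.d.d.(c.X)\{b,c}))\{b,c} ⊢ -d-> u3
  u3 = (c.(rec X. a.d.d.(c.X)\{b,c}))\{b,c} ⊢ stopped
Reachable graph of Q (4 states):
  v0 = a.d.d.(c.(rec X. a.d.d.(c.X)\{b,c}))\{b,c} ⊢ -a-> v1
  v1 = d.d.(c.(rec X. a.d.d.(c.X)\{b,c}))\{b,c} ⊢ -d-> v2
  v2 = d.(c.(rec X. a.d.d.(c.X)\{b,c}))\{b,c} ⊢ -d-> v3
  v3 = (c.(rec X. a.d.d.(c.X)\{b,c}))\{b,c} ⊢ stopped
Partition-refinement fixed point:
  B0 = {u0, v0}
  B1 = {u1, v1}
  B2 = {u2, v2}
  B3 = {u3, v3}
u0 ∈ B0, v0 ∈ B0 → same block

bisimilar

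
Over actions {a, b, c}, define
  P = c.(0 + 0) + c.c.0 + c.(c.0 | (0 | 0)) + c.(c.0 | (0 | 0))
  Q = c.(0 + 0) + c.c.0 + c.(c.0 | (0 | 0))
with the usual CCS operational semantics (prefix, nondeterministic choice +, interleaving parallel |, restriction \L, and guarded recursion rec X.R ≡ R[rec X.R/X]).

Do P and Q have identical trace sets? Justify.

LTS(P): 6 reachable states
  u0 = c.(0 + 0) + c.c.0 + c.(c.0 | (0 | 0)) + c.(c.0 | (0 | 0)) :: —c→ u1, —c→ u2, —c→ u3
  u1 = 0 + 0 :: deadlocked
  u2 = c.0 :: —c→ u4
  u3 = c.0 | (0 | 0) :: —c→ u5
  u4 = 0 :: deadlocked
  u5 = 0 | (0 | 0) :: deadlocked
LTS(Q): 6 reachable states
  v0 = c.(0 + 0) + c.c.0 + c.(c.0 | (0 | 0)) :: —c→ v1, —c→ v2, —c→ v3
  v1 = 0 + 0 :: deadlocked
  v2 = c.0 :: —c→ v4
  v3 = c.0 | (0 | 0) :: —c→ v5
  v4 = 0 :: deadlocked
  v5 = 0 | (0 | 0) :: deadlocked
Bisimilarity quotient blocks:
  B0 = {u0, v0}
  B1 = {u2, u3, v2, v3}
  B2 = {u1, u4, u5, v1, v4, v5}
u0 ∈ B0, v0 ∈ B0 → same block
Bisimilar ⇒ trace-equivalent.

YES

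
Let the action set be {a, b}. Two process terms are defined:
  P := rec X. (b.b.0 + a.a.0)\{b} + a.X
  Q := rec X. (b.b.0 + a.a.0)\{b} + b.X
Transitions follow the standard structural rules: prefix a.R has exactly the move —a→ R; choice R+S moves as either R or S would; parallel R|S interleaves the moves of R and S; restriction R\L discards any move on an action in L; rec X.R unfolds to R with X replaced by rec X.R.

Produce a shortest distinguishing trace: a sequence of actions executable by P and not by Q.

aaa

P's transition system — 3 states:
  m0 = rec X. (b.b.0 + a.a.0)\{b} + a.X has moves ··a··> m0, ··a··> m1
  m1 = (a.0)\{b} has moves ··a··> m2
  m2 = 0\{b} has moves ∅
Q's transition system — 3 states:
  n0 = rec X. (b.b.0 + a.a.0)\{b} + b.X has moves ··a··> n1, ··b··> n0
  n1 = (a.0)\{b} has moves ··a··> n2
  n2 = 0\{b} has moves ∅
Run σ = ⟨aaa⟩ on P: start {m0}
  after a @ step 1: {m0, m1}
  after a @ step 2: {m0, m1, m2}
  after a @ step 3: {m0, m1, m2}
  ✓ P
Run σ = ⟨aaa⟩ on Q: start {n0}
  after a @ step 1: {n1}
  after a @ step 2: {n2}
  after a @ step 3: ∅ (Q stuck)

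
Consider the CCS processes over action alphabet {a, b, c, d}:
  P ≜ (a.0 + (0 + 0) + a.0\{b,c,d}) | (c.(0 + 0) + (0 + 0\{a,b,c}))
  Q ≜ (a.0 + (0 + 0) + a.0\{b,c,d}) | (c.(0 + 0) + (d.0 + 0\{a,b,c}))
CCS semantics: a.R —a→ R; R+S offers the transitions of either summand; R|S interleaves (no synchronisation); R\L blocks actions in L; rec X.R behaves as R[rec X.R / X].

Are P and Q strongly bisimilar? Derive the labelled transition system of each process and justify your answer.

P ≁ Q

P's transition system — 6 states:
  m0 = (a.0 + (0 + 0) + a.0\{b,c,d}) | (c.(0 + 0) + (0 + 0\{a,b,c})) :: -a-> m1, -a-> m2, -c-> m3
  m1 = 0 | (c.(0 + 0) + (0 + 0\{a,b,c})) :: -c-> m4
  m2 = 0\{b,c,d} | (c.(0 + 0) + (0 + 0\{a,b,c})) :: -c-> m5
  m3 = (a.0 + (0 + 0) + a.0\{b,c,d}) | (0 + 0) :: -a-> m4, -a-> m5
  m4 = 0 | (0 + 0) :: ·
  m5 = 0\{b,c,d} | (0 + 0) :: ·
Q's transition system — 9 states:
  n0 = (a.0 + (0 + 0) + a.0\{b,c,d}) | (c.(0 + 0) + (d.0 + 0\{a,b,c})) :: -a-> n1, -a-> n2, -c-> n3, -d-> n4
  n1 = 0 | (c.(0 + 0) + (d.0 + 0\{a,b,c})) :: -c-> n5, -d-> n6
  n2 = 0\{b,c,d} | (c.(0 + 0) + (d.0 + 0\{a,b,c})) :: -c-> n7, -d-> n8
  n3 = (a.0 + (0 + 0) + a.0\{b,c,d}) | (0 + 0) :: -a-> n5, -a-> n7
  n4 = (a.0 + (0 + 0) + a.0\{b,c,d}) | 0 :: -a-> n6, -a-> n8
  n5 = 0 | (0 + 0) :: ·
  n6 = 0 | 0 :: ·
  n7 = 0\{b,c,d} | (0 + 0) :: ·
  n8 = 0\{b,c,d} | 0 :: ·
Coarsest stable partition (strong bisimilarity classes):
  B0 = {m0}
  B1 = {m3, n3, n4}
  B2 = {m4, m5, n5, n6, n7, n8}
  B3 = {m1, m2}
  B4 = {n0}
  B5 = {n1, n2}
m0 ∈ B0, n0 ∈ B4 → different blocks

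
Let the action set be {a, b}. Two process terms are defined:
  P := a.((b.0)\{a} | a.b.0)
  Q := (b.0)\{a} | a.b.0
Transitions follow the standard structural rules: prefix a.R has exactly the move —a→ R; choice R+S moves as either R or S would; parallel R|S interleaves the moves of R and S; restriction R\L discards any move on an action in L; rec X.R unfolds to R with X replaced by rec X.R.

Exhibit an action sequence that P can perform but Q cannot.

aa

P's transition system — 7 states:
  s0 = a.((b.0)\{a} | a.b.0) | ··a··> s1
  s1 = (b.0)\{a} | a.b.0 | ··a··> s2, ··b··> s3
  s2 = (b.0)\{a} | b.0 | ··b··> s4, ··b··> s5
  s3 = 0\{a} | a.b.0 | ··a··> s5
  s4 = (b.0)\{a} | 0 | ··b··> s6
  s5 = 0\{a} | b.0 | ··b··> s6
  s6 = 0\{a} | 0 | deadlocked
Q's transition system — 6 states:
  t0 = (b.0)\{a} | a.b.0 | ··a··> t1, ··b··> t2
  t1 = (b.0)\{a} | b.0 | ··b··> t3, ··b··> t4
  t2 = 0\{a} | a.b.0 | ··a··> t4
  t3 = (b.0)\{a} | 0 | ··b··> t5
  t4 = 0\{a} | b.0 | ··b··> t5
  t5 = 0\{a} | 0 | deadlocked
Run σ = ⟨aa⟩ on P: start {s0}
  after a @ step 1: {s1}
  after a @ step 2: {s2}
  — P admits the full trace.
Run σ = ⟨aa⟩ on Q: start {t0}
  after a @ step 1: {t1}
  after a @ step 2: ∅ (Q stuck)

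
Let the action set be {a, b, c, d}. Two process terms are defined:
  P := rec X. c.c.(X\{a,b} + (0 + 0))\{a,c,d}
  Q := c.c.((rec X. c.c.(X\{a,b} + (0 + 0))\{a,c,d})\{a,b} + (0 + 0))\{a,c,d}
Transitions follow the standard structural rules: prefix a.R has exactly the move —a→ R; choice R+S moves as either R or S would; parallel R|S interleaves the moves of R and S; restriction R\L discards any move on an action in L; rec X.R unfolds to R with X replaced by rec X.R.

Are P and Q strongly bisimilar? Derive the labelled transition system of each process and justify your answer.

YES

P's transition system — 3 states:
  u0 = rec X. c.c.(X\{a,b} + (0 + 0))\{a,c,d} | -c-> u1
  u1 = c.((rec X. c.c.(X\{a,b} + (0 + 0))\{a,c,d})\{a,b} + (0 + 0))\{a,c,d} | -c-> u2
  u2 = ((rec X. c.c.(X\{a,b} + (0 + 0))\{a,c,d})\{a,b} + (0 + 0))\{a,c,d} | ·
Q's transition system — 3 states:
  v0 = c.c.((rec X. c.c.(X\{a,b} + (0 + 0))\{a,c,d})\{a,b} + (0 + 0))\{a,c,d} | -c-> v1
  v1 = c.((rec X. c.c.(X\{a,b} + (0 + 0))\{a,c,d})\{a,b} + (0 + 0))\{a,c,d} | -c-> v2
  v2 = ((rec X. c.c.(X\{a,b} + (0 + 0))\{a,c,d})\{a,b} + (0 + 0))\{a,c,d} | ·
Partition-refinement fixed point:
  B0 = {u0, v0}
  B1 = {u1, v1}
  B2 = {u2, v2}
u0 ∈ B0, v0 ∈ B0 → same block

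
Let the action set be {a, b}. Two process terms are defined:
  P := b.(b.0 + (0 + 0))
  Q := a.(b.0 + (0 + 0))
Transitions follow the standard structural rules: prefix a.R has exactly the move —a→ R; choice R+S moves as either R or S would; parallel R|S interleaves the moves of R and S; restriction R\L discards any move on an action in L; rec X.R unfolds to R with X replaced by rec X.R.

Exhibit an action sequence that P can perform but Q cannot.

b

P's transition system — 3 states:
  s0 = b.(b.0 + (0 + 0)) :: —b→ s1
  s1 = b.0 + (0 + 0) :: —b→ s2
  s2 = 0 :: stopped
Q's transition system — 3 states:
  t0 = a.(b.0 + (0 + 0)) :: —a→ t1
  t1 = b.0 + (0 + 0) :: —b→ t2
  t2 = 0 :: stopped
Executing b from P (initial set {s0}):
  [1] b ⇒ {s1}
  ✓ P
Executing b from Q (initial set {t0}):
  [1] b ⇒ no successor for Q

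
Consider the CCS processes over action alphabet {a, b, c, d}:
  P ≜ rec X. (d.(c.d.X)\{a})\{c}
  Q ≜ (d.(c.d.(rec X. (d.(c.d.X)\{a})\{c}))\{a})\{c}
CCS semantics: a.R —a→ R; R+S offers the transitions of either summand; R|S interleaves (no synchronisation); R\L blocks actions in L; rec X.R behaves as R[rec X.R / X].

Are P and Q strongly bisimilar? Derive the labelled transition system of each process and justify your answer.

YES

LTS(P): 2 reachable states
  s0 = rec X. (d.(c.d.X)\{a})\{c} | ··d··> s1
  s1 = (c.d.(rec X. (d.(c.d.X)\{a})\{c}))\{a}\{c} | ∅
LTS(Q): 2 reachable states
  t0 = (d.(c.d.(rec X. (d.(c.d.X)\{a})\{c}))\{a})\{c} | ··d··> t1
  t1 = (c.d.(rec X. (d.(c.d.X)\{a})\{c}))\{a}\{c} | ∅
Bisimilarity quotient blocks:
  B0 = {s0, t0}
  B1 = {s1, t1}
s0 ∈ B0, t0 ∈ B0 → same block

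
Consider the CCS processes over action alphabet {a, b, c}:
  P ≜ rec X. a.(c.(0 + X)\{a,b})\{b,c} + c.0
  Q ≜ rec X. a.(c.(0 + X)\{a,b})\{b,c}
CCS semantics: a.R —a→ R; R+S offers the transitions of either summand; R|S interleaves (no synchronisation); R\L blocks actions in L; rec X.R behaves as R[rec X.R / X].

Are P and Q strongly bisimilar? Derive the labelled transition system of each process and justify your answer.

Reachable graph of P (3 states):
  m0 = rec X. a.(c.(0 + X)\{a,b})\{b,c} + c.0 | —a→ m1, —c→ m2
  m1 = (c.(0 + (rec X. a.(c.(0 + X)\{a,b})\{b,c} + c.0))\{a,b})\{b,c} | deadlocked
  m2 = 0 | deadlocked
Reachable graph of Q (2 states):
  n0 = rec X. a.(c.(0 + X)\{a,b})\{b,c} | —a→ n1
  n1 = (c.(0 + (rec X. a.(c.(0 + X)\{a,b})\{b,c}))\{a,b})\{b,c} | deadlocked
Partition-refinement fixed point:
  B0 = {m0}
  B1 = {m1, m2, n1}
  B2 = {n0}
m0 ∈ B0, n0 ∈ B2 → different blocks

P ≁ Q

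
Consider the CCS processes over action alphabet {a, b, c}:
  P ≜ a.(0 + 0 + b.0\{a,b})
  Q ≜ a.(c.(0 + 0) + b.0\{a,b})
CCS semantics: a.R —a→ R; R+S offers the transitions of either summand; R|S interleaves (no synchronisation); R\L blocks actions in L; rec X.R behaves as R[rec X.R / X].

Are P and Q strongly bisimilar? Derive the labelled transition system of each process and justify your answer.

not bisimilar

P's transition system — 3 states:
  u0 = a.(0 + 0 + b.0\{a,b}) → --a--▸ u1
  u1 = 0 + 0 + b.0\{a,b} → --b--▸ u2
  u2 = 0\{a,b} → deadlocked
Q's transition system — 4 states:
  v0 = a.(c.(0 + 0) + b.0\{a,b}) → --a--▸ v1
  v1 = c.(0 + 0) + b.0\{a,b} → --b--▸ v2, --c--▸ v3
  v2 = 0\{a,b} → deadlocked
  v3 = 0 + 0 → deadlocked
Bisimilarity quotient blocks:
  B0 = {u0}
  B1 = {u1}
  B2 = {u2, v2, v3}
  B3 = {v0}
  B4 = {v1}
u0 ∈ B0, v0 ∈ B3 → different blocks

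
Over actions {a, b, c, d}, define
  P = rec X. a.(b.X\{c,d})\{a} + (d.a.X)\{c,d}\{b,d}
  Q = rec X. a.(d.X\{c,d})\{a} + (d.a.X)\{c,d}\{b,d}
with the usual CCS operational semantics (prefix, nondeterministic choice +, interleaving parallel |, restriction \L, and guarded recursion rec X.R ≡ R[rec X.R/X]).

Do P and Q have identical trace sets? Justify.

P's transition system — 3 states:
  u0 = rec X. a.(b.X\{c,d})\{a} + (d.a.X)\{c,d}\{b,d} | =a=> u1
  u1 = (b.(rec X. a.(b.X\{c,d})\{a} + (d.a.X)\{c,d}\{b,d})\{c,d})\{a} | =b=> u2
  u2 = (rec X. a.(b.X\{c,d})\{a} + (d.a.X)\{c,d}\{b,d})\{c,d}\{a} | deadlocked
Q's transition system — 3 states:
  v0 = rec X. a.(d.X\{c,d})\{a} + (d.a.X)\{c,d}\{b,d} | =a=> v1
  v1 = (d.(rec X. a.(d.X\{c,d})\{a} + (d.a.X)\{c,d}\{b,d})\{c,d})\{a} | =d=> v2
  v2 = (rec X. a.(d.X\{c,d})\{a} + (d.a.X)\{c,d}\{b,d})\{c,d}\{a} | deadlocked
Trace ⟨ab⟩ through P, begin at {u0}:
  [1] a ⇒ {u1}
  [2] b ⇒ {u2}
  P completes σ.
Trace ⟨ab⟩ through Q, begin at {v0}:
  [1] a ⇒ {v1}
  [2] b ⇒ ∅ (Q stuck)

trace-distinct — witness ⟨ab⟩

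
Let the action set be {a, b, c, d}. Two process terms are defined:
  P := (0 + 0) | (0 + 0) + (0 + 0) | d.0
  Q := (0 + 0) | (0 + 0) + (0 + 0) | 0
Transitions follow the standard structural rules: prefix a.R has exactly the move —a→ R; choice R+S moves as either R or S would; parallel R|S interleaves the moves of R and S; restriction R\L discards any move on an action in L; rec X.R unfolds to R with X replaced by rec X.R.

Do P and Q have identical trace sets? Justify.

traces(P) ≠ traces(Q) — witness ⟨d⟩

P's transition system — 2 states:
  p0 = (0 + 0) | (0 + 0) + (0 + 0) | d.0 ⊢ ··d··> p1
  p1 = (0 + 0) | 0 ⊢ (no moves)
Q's transition system — 1 states:
  q0 = (0 + 0) | (0 + 0) + (0 + 0) | 0 ⊢ (no moves)
Run σ = ⟨d⟩ on P: start {p0}
  step 1 (d): {p1}
  — P admits the full trace.
Run σ = ⟨d⟩ on Q: start {q0}
  step 1 (d): ∅ (Q stuck)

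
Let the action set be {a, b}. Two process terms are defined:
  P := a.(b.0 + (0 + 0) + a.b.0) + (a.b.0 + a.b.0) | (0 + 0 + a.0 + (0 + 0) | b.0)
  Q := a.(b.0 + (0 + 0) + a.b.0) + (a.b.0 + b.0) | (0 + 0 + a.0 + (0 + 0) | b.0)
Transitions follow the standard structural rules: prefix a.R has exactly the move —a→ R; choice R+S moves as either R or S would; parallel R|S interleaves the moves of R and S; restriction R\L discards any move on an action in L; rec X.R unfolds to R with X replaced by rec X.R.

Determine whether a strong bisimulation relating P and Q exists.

P ≁ Q

LTS(P): 12 reachable states
  u0 = a.(b.0 + (0 + 0) + a.b.0) + (a.b.0 + a.b.0) | (0 + 0 + a.0 + (0 + 0) | b.0) has moves --a--▸ u1, --a--▸ u2, --a--▸ u3, --b--▸ u4
  u1 = (a.b.0 + a.b.0) | 0 has moves --a--▸ u5
  u2 = b.0 + (0 + 0) + a.b.0 has moves --a--▸ u6, --b--▸ u7
  u3 = b.0 | (0 + 0 + a.0 + (0 + 0) | b.0) has moves --a--▸ u5, --b--▸ u8, --b--▸ u9
  u4 = (a.b.0 + a.b.0) | ((0 + 0) | 0) has moves --a--▸ u9
  u5 = b.0 | 0 has moves --b--▸ u10
  u6 = b.0 has moves --b--▸ u7
  u7 = 0 has moves (no moves)
  u8 = 0 | (0 + 0 + a.0 + (0 + 0) | b.0) has moves --a--▸ u10, --b--▸ u11
  u9 = b.0 | ((0 + 0) | 0) has moves --b--▸ u11
  u10 = 0 | 0 has moves (no moves)
  u11 = 0 | ((0 + 0) | 0) has moves (no moves)
LTS(Q): 12 reachable states
  v0 = a.(b.0 + (0 + 0) + a.b.0) + (a.b.0 + b.0) | (0 + 0 + a.0 + (0 + 0) | b.0) has moves --a--▸ v1, --a--▸ v2, --a--▸ v3, --b--▸ v4, --b--▸ v5
  v1 = (a.b.0 + b.0) | 0 has moves --a--▸ v6, --b--▸ v7
  v2 = b.0 + (0 + 0) + a.b.0 has moves --a--▸ v8, --b--▸ v9
  v3 = b.0 | (0 + 0 + a.0 + (0 + 0) | b.0) has moves --a--▸ v6, --b--▸ v10, --b--▸ v5
  v4 = (a.b.0 + b.0) | ((0 + 0) | 0) has moves --a--▸ v10, --b--▸ v11
  v5 = 0 | (0 + 0 + a.0 + (0 + 0) | b.0) has moves --a--▸ v7, --b--▸ v11
  v6 = b.0 | 0 has moves --b--▸ v7
  v7 = 0 | 0 has moves (no moves)
  v8 = b.0 has moves --b--▸ v9
  v9 = 0 has moves (no moves)
  v10 = b.0 | ((0 + 0) | 0) has moves --b--▸ v11
  v11 = 0 | ((0 + 0) | 0) has moves (no moves)
Bisimilarity quotient blocks:
  B0 = {u0}
  B1 = {u2, v1, v2, v4}
  B2 = {u5, u6, u9, v10, v6, v8}
  B3 = {u10, u11, u7, v11, v7, v9}
  B4 = {u1, u4}
  B5 = {u3, v3}
  B6 = {u8, v5}
  B7 = {v0}
u0 ∈ B0, v0 ∈ B7 → different blocks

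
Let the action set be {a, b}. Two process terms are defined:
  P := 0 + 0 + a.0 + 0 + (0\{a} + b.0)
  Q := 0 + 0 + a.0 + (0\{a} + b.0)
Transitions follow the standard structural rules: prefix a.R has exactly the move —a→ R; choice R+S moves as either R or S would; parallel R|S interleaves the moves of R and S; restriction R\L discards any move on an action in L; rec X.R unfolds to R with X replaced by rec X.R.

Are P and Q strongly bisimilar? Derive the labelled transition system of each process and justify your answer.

LTS(P): 2 reachable states
  m0 = 0 + 0 + a.0 + 0 + (0\{a} + b.0) → —a→ m1, —b→ m1
  m1 = 0 → deadlocked
LTS(Q): 2 reachable states
  n0 = 0 + 0 + a.0 + (0\{a} + b.0) → —a→ n1, —b→ n1
  n1 = 0 → deadlocked
Partition-refinement fixed point:
  B0 = {m0, n0}
  B1 = {m1, n1}
m0 ∈ B0, n0 ∈ B0 → same block

P ~ Q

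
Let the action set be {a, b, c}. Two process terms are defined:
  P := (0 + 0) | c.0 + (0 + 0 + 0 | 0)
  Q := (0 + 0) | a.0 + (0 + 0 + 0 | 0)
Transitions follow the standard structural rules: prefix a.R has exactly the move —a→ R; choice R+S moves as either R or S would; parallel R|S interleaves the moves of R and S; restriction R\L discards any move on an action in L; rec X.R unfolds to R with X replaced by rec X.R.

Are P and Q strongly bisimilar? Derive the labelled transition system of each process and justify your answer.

P ≁ Q

Reachable graph of P (2 states):
  u0 = (0 + 0) | c.0 + (0 + 0 + 0 | 0) | ··c··> u1
  u1 = (0 + 0) | 0 | deadlocked
Reachable graph of Q (2 states):
  v0 = (0 + 0) | a.0 + (0 + 0 + 0 | 0) | ··a··> v1
  v1 = (0 + 0) | 0 | deadlocked
Bisimilarity quotient blocks:
  B0 = {u0}
  B1 = {u1, v1}
  B2 = {v0}
u0 ∈ B0, v0 ∈ B2 → different blocks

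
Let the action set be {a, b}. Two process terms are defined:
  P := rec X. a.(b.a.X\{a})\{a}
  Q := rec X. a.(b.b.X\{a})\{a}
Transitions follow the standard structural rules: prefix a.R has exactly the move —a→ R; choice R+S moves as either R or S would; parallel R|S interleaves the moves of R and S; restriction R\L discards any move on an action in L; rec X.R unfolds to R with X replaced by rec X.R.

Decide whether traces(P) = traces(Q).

trace-distinct — witness ⟨abb⟩

P's transition system — 3 states:
  s0 = rec X. a.(b.a.X\{a})\{a} ⊢ ··a··> s1
  s1 = (b.a.(rec X. a.(b.a.X\{a})\{a})\{a})\{a} ⊢ ··b··> s2
  s2 = (a.(rec X. a.(b.a.X\{a})\{a})\{a})\{a} ⊢ stopped
Q's transition system — 4 states:
  t0 = rec X. a.(b.b.X\{a})\{a} ⊢ ··a··> t1
  t1 = (b.b.(rec X. a.(b.b.X\{a})\{a})\{a})\{a} ⊢ ··b··> t2
  t2 = (b.(rec X. a.(b.b.X\{a})\{a})\{a})\{a} ⊢ ··b··> t3
  t3 = (rec X. a.(b.b.X\{a})\{a})\{a}\{a} ⊢ stopped
Run σ = ⟨abb⟩ on Q: start {t0}
  step 1 (a): {t1}
  step 2 (b): {t2}
  step 3 (b): {t3}
  — Q admits the full trace.
Run σ = ⟨abb⟩ on P: start {s0}
  step 1 (a): {s1}
  step 2 (b): {s2}
  step 3 (b): ∅ (P stuck)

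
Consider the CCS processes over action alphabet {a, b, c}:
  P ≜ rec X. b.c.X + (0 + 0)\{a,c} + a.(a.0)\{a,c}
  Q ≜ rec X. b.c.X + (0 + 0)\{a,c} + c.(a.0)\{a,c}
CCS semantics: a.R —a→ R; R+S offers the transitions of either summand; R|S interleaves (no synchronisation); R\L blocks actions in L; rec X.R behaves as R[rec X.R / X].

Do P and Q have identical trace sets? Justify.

trace-distinct — witness ⟨a⟩

LTS(P): 3 reachable states
  u0 = rec X. b.c.X + (0 + 0)\{a,c} + a.(a.0)\{a,c} → ··a··> u1, ··b··> u2
  u1 = (a.0)\{a,c} → stopped
  u2 = c.(rec X. b.c.X + (0 + 0)\{a,c} + a.(a.0)\{a,c}) → ··c··> u0
LTS(Q): 3 reachable states
  v0 = rec X. b.c.X + (0 + 0)\{a,c} + c.(a.0)\{a,c} → ··b··> v1, ··c··> v2
  v1 = c.(rec X. b.c.X + (0 + 0)\{a,c} + c.(a.0)\{a,c}) → ··c··> v0
  v2 = (a.0)\{a,c} → stopped
Run σ = ⟨a⟩ on P: start {u0}
  after a @ step 1: {u1}
  — P admits the full trace.
Run σ = ⟨a⟩ on Q: start {v0}
  after a @ step 1: ∅ (Q stuck)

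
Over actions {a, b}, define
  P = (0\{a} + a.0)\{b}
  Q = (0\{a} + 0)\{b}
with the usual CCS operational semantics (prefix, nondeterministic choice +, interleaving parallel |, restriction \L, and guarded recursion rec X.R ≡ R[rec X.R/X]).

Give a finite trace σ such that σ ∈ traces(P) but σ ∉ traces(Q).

LTS(P): 2 reachable states
  s0 = (0\{a} + a.0)\{b} | —a→ s1
  s1 = 0\{b} | stopped
LTS(Q): 1 reachable states
  t0 = (0\{a} + 0)\{b} | stopped
Trace ⟨a⟩ through P, begin at {s0}:
  [1] a ⇒ {s1}
  — P admits the full trace.
Trace ⟨a⟩ through Q, begin at {t0}:
  [1] a ⇒ no successor for Q

a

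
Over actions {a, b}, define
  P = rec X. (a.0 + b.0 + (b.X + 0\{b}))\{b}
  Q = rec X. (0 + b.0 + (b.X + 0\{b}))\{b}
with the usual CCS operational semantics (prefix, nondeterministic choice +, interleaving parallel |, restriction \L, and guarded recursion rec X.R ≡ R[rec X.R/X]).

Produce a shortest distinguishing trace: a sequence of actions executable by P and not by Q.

a

LTS(P): 2 reachable states
  s0 = rec X. (a.0 + b.0 + (b.X + 0\{b}))\{b} has moves -a-> s1
  s1 = 0\{b} has moves ·
LTS(Q): 1 reachable states
  t0 = rec X. (0 + b.0 + (b.X + 0\{b}))\{b} has moves ·
Run σ = ⟨a⟩ on P: start {s0}
  [1] a ⇒ {s1}
  P completes σ.
Run σ = ⟨a⟩ on Q: start {t0}
  [1] a ⇒ ∅  — Q cannot continue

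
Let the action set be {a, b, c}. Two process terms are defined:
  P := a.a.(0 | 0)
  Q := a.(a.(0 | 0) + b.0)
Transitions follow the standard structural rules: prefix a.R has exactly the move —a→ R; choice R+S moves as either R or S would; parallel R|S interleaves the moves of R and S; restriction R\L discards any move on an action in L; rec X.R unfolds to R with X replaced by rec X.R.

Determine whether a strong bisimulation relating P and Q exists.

P ≁ Q

P's transition system — 3 states:
  p0 = a.a.(0 | 0) has moves -a-> p1
  p1 = a.(0 | 0) has moves -a-> p2
  p2 = 0 | 0 has moves ·
Q's transition system — 4 states:
  q0 = a.(a.(0 | 0) + b.0) has moves -a-> q1
  q1 = a.(0 | 0) + b.0 has moves -a-> q2, -b-> q3
  q2 = 0 | 0 has moves ·
  q3 = 0 has moves ·
Bisimilarity quotient blocks:
  B0 = {p0}
  B1 = {p1}
  B2 = {p2, q2, q3}
  B3 = {q0}
  B4 = {q1}
p0 ∈ B0, q0 ∈ B3 → different blocks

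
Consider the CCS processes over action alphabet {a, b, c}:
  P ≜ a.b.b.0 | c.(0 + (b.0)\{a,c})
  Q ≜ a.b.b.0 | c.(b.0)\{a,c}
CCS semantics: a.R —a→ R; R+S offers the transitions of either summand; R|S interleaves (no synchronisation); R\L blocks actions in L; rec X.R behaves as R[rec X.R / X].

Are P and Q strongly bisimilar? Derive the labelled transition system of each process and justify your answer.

LTS(P): 12 reachable states
  p0 = a.b.b.0 | c.(0 + (b.0)\{a,c}) :: =a=> p1, =c=> p2
  p1 = b.b.0 | c.(0 + (b.0)\{a,c}) :: =b=> p3, =c=> p4
  p2 = a.b.b.0 | (0 + (b.0)\{a,c}) :: =a=> p4, =b=> p5
  p3 = b.0 | c.(0 + (b.0)\{a,c}) :: =b=> p6, =c=> p7
  p4 = b.b.0 | (0 + (b.0)\{a,c}) :: =b=> p7, =b=> p8
  p5 = a.b.b.0 | 0\{a,c} :: =a=> p8
  p6 = 0 | c.(0 + (b.0)\{a,c}) :: =c=> p9
  p7 = b.0 | (0 + (b.0)\{a,c}) :: =b=> p10, =b=> p9
  p8 = b.b.0 | 0\{a,c} :: =b=> p10
  p9 = 0 | (0 + (b.0)\{a,c}) :: =b=> p11
  p10 = b.0 | 0\{a,c} :: =b=> p11
  p11 = 0 | 0\{a,c} :: (no moves)
LTS(Q): 12 reachable states
  q0 = a.b.b.0 | c.(b.0)\{a,c} :: =a=> q1, =c=> q2
  q1 = b.b.0 | c.(b.0)\{a,c} :: =b=> q3, =c=> q4
  q2 = a.b.b.0 | (b.0)\{a,c} :: =a=> q4, =b=> q5
  q3 = b.0 | c.(b.0)\{a,c} :: =b=> q6, =c=> q7
  q4 = b.b.0 | (b.0)\{a,c} :: =b=> q7, =b=> q8
  q5 = a.b.b.0 | 0\{a,c} :: =a=> q8
  q6 = 0 | c.(b.0)\{a,c} :: =c=> q9
  q7 = b.0 | (b.0)\{a,c} :: =b=> q10, =b=> q9
  q8 = b.b.0 | 0\{a,c} :: =b=> q10
  q9 = 0 | (b.0)\{a,c} :: =b=> q11
  q10 = b.0 | 0\{a,c} :: =b=> q11
  q11 = 0 | 0\{a,c} :: (no moves)
Coarsest stable partition (strong bisimilarity classes):
  B0 = {p0, q0}
  B1 = {p1, q1}
  B2 = {p3, q3}
  B3 = {p7, p8, q7, q8}
  B4 = {p10, p9, q10, q9}
  B5 = {p11, q11}
  B6 = {p6, q6}
  B7 = {p4, q4}
  B8 = {p2, q2}
  B9 = {p5, q5}
p0 ∈ B0, q0 ∈ B0 → same block

P ~ Q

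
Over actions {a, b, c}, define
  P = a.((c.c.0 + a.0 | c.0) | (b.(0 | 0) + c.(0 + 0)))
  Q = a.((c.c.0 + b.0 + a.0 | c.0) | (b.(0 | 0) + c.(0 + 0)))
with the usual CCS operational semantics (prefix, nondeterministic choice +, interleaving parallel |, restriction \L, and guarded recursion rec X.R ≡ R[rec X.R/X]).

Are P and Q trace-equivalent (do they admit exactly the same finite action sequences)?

trace-distinct — witness ⟨abb⟩

P's transition system — 19 states:
  s0 = a.((c.c.0 + a.0 | c.0) | (b.(0 | 0) + c.(0 + 0))) has moves -a-> s1
  s1 = (c.c.0 + a.0 | c.0) | (b.(0 | 0) + c.(0 + 0)) has moves -a-> s2, -b-> s3, -c-> s4, -c-> s5, -c-> s6
  s2 = 0 | c.0 | (b.(0 | 0) + c.(0 + 0)) has moves -b-> s7, -c-> s8, -c-> s9
  s3 = (c.c.0 + a.0 | c.0) | (0 | 0) has moves -a-> s7, -c-> s10, -c-> s11
  s4 = (c.c.0 + a.0 | c.0) | (0 + 0) has moves -a-> s9, -c-> s12, -c-> s13
  s5 = a.0 | 0 | (b.(0 | 0) + c.(0 + 0)) has moves -a-> s8, -b-> s10, -c-> s12
  s6 = c.0 | (b.(0 | 0) + c.(0 + 0)) has moves -b-> s11, -c-> s13, -c-> s14
  s7 = 0 | c.0 | (0 | 0) has moves -c-> s15
  s8 = 0 | 0 | (b.(0 | 0) + c.(0 + 0)) has moves -b-> s15, -c-> s16
  s9 = 0 | c.0 | (0 + 0) has moves -c-> s16
  s10 = a.0 | 0 | (0 | 0) has moves -a-> s15
  s11 = c.0 | (0 | 0) has moves -c-> s17
  s12 = a.0 | 0 | (0 + 0) has moves -a-> s16
  s13 = c.0 | (0 + 0) has moves -c-> s18
  s14 = 0 | (b.(0 | 0) + c.(0 + 0)) has moves -b-> s17, -c-> s18
  s15 = 0 | 0 | (0 | 0) has moves stopped
  s16 = 0 | 0 | (0 + 0) has moves stopped
  s17 = 0 | (0 | 0) has moves stopped
  s18 = 0 | (0 + 0) has moves stopped
Q's transition system — 19 states:
  t0 = a.((c.c.0 + b.0 + a.0 | c.0) | (b.(0 | 0) + c.(0 + 0))) has moves -a-> t1
  t1 = (c.c.0 + b.0 + a.0 | c.0) | (b.(0 | 0) + c.(0 + 0)) has moves -a-> t2, -b-> t3, -b-> t4, -c-> t5, -c-> t6, -c-> t7
  t2 = 0 | c.0 | (b.(0 | 0) + c.(0 + 0)) has moves -b-> t8, -c-> t10, -c-> t9
  t3 = (c.c.0 + b.0 + a.0 | c.0) | (0 | 0) has moves -a-> t8, -b-> t11, -c-> t12, -c-> t13
  t4 = 0 | (b.(0 | 0) + c.(0 + 0)) has moves -b-> t11, -c-> t14
  t5 = (c.c.0 + b.0 + a.0 | c.0) | (0 + 0) has moves -a-> t10, -b-> t14, -c-> t15, -c-> t16
  t6 = a.0 | 0 | (b.(0 | 0) + c.(0 + 0)) has moves -a-> t9, -b-> t12, -c-> t15
  t7 = c.0 | (b.(0 | 0) + c.(0 + 0)) has moves -b-> t13, -c-> t16, -c-> t4
  t8 = 0 | c.0 | (0 | 0) has moves -c-> t17
  t9 = 0 | 0 | (b.(0 | 0) + c.(0 + 0)) has moves -b-> t17, -c-> t18
  t10 = 0 | c.0 | (0 + 0) has moves -c-> t18
  t11 = 0 | (0 | 0) has moves stopped
  t12 = a.0 | 0 | (0 | 0) has moves -a-> t17
  t13 = c.0 | (0 | 0) has moves -c-> t11
  t14 = 0 | (0 + 0) has moves stopped
  t15 = a.0 | 0 | (0 + 0) has moves -a-> t18
  t16 = c.0 | (0 + 0) has moves -c-> t14
  t17 = 0 | 0 | (0 | 0) has moves stopped
  t18 = 0 | 0 | (0 + 0) has moves stopped
Trace ⟨abb⟩ through Q, begin at {t0}:
  after a @ step 1: {t1}
  after b @ step 2: {t3, t4}
  after b @ step 3: {t11}
  ✓ Q
Trace ⟨abb⟩ through P, begin at {s0}:
  after a @ step 1: {s1}
  after b @ step 2: {s3}
  after b @ step 3: ∅ (P stuck)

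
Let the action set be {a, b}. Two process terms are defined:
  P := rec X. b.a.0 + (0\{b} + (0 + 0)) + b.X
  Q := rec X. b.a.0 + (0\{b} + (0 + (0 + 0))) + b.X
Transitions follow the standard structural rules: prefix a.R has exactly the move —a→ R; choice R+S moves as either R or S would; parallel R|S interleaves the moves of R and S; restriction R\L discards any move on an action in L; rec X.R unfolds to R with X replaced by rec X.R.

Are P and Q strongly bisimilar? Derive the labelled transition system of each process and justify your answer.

P ~ Q

P's transition system — 3 states:
  s0 = rec X. b.a.0 + (0\{b} + (0 + 0)) + b.X → ··b··> s0, ··b··> s1
  s1 = a.0 → ··a··> s2
  s2 = 0 → (no moves)
Q's transition system — 3 states:
  t0 = rec X. b.a.0 + (0\{b} + (0 + (0 + 0))) + b.X → ··b··> t0, ··b··> t1
  t1 = a.0 → ··a··> t2
  t2 = 0 → (no moves)
Partition-refinement fixed point:
  B0 = {s0, t0}
  B1 = {s1, t1}
  B2 = {s2, t2}
s0 ∈ B0, t0 ∈ B0 → same block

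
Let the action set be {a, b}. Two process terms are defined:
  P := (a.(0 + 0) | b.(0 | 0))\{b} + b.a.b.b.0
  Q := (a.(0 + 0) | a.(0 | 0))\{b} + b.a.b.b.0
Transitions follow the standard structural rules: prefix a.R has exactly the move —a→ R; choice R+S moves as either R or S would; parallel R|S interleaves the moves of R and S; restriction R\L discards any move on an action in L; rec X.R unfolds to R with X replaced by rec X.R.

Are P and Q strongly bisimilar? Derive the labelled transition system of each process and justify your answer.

P's transition system — 6 states:
  u0 = (a.(0 + 0) | b.(0 | 0))\{b} + b.a.b.b.0 :: --a--▸ u1, --b--▸ u2
  u1 = ((0 + 0) | b.(0 | 0))\{b} :: stopped
  u2 = a.b.b.0 :: --a--▸ u3
  u3 = b.b.0 :: --b--▸ u4
  u4 = b.0 :: --b--▸ u5
  u5 = 0 :: stopped
Q's transition system — 8 states:
  v0 = (a.(0 + 0) | a.(0 | 0))\{b} + b.a.b.b.0 :: --a--▸ v1, --a--▸ v2, --b--▸ v3
  v1 = ((0 + 0) | a.(0 | 0))\{b} :: --a--▸ v4
  v2 = (a.(0 + 0) | (0 | 0))\{b} :: --a--▸ v4
  v3 = a.b.b.0 :: --a--▸ v5
  v4 = ((0 + 0) | (0 | 0))\{b} :: stopped
  v5 = b.b.0 :: --b--▸ v6
  v6 = b.0 :: --b--▸ v7
  v7 = 0 :: stopped
Partition-refinement fixed point:
  B0 = {u0}
  B1 = {u1, u5, v4, v7}
  B2 = {u2, v3}
  B3 = {u3, v5}
  B4 = {u4, v6}
  B5 = {v0}
  B6 = {v1, v2}
u0 ∈ B0, v0 ∈ B5 → different blocks

not bisimilar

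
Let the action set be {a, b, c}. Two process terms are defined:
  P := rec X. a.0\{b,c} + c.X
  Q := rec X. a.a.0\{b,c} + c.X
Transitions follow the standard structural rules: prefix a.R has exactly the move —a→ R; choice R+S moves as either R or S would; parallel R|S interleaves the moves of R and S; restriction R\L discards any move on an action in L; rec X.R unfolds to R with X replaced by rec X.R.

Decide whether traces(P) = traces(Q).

P's transition system — 2 states:
  s0 = rec X. a.0\{b,c} + c.X has moves --a--▸ s1, --c--▸ s0
  s1 = 0\{b,c} has moves deadlocked
Q's transition system — 3 states:
  t0 = rec X. a.a.0\{b,c} + c.X has moves --a--▸ t1, --c--▸ t0
  t1 = a.0\{b,c} has moves --a--▸ t2
  t2 = 0\{b,c} has moves deadlocked
Run σ = ⟨aa⟩ on Q: start {t0}
  step 1 (a): {t1}
  step 2 (a): {t2}
  Q completes σ.
Run σ = ⟨aa⟩ on P: start {s0}
  step 1 (a): {s1}
  step 2 (a): ∅  — P cannot continue

trace-distinct — witness ⟨aa⟩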